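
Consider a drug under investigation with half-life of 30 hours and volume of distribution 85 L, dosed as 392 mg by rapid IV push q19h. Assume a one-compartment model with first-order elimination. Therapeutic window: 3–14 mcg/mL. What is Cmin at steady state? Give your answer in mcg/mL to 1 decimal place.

8.4 mcg/mL

τ/t½ = 19/30 ≈ 0.63333, so fraction remaining f = (1/2)^(19/30) ≈ 0.6447.
Single-dose peak C₀ = D/Vd = 392/85 ≈ 4.612 mcg/mL.
Steady-state trough Cmin,ss = C₀·f/(1−f) ≈ 4.612 × 0.6447/0.3553 ≈ 8.369 mcg/mL.
Trough 8.4 mcg/mL vs MEC 3 mcg/mL: adequate.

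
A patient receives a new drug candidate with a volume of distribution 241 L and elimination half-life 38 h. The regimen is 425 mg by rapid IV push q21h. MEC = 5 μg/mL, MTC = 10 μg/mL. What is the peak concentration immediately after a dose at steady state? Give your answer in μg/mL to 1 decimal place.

5.5 μg/mL

k = ln2/t½ = ln2/38 ≈ 0.018241 h⁻¹; fraction remaining f = e^(−kτ) = e^(−0.018241×21) ≈ 0.6818.
At steady state, accumulation factor R = 1/(1 − e^(−kτ)) ≈ 3.1427.
Single-dose peak C₀ = D/Vd = 425/241 ≈ 1.763 μg/mL.
Cmax,ss = C₀/(1 − f) ≈ 1.763/0.3182 ≈ 5.541 μg/mL.
Peak 5.5 μg/mL vs MTC 10 μg/mL: below toxic threshold.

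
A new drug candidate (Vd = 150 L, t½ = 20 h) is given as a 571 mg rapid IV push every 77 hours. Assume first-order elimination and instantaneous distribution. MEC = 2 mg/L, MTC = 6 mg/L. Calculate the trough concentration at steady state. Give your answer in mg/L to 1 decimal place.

Over one 77-h interval, 77/20 ≈ 3.85 half-lives elapse, leaving f ≈ 0.0693 of each dose.
Each bolus raises the concentration by D/Vd = 571/150 ≈ 3.807 mg/L.
Steady-state trough Cmin,ss = C₀·f/(1−f) ≈ 3.807 × 0.0693/0.9307 ≈ 0.283 mg/L.
Trough 0.3 mg/L vs MEC 2 mg/L: subtherapeutic.

0.3 mg/L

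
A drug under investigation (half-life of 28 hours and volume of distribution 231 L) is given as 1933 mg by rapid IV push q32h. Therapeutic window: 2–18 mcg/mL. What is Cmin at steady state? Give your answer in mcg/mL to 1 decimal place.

6.9 mcg/mL

Over one 32-h interval, 32/28 ≈ 1.1429 half-lives elapse, leaving f ≈ 0.4529 of each dose.
Single-dose peak C₀ = D/Vd = 1933/231 ≈ 8.368 mcg/mL.
Steady-state trough Cmin,ss = C₀·f/(1−f) ≈ 8.368 × 0.4529/0.5471 ≈ 6.927 mcg/mL.
Trough 6.9 mcg/mL vs MEC 2 mcg/mL: adequate.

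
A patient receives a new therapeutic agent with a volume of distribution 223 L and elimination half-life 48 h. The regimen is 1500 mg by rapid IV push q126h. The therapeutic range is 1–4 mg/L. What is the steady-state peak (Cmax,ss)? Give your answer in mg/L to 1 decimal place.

k = ln2/t½ = ln2/48 ≈ 0.014441 h⁻¹; fraction remaining f = e^(−kτ) = e^(−0.014441×126) ≈ 0.1621.
Accumulation ratio R = 1/(1 − f) ≈ 1/0.8379 ≈ 1.1935.
Single-dose peak C₀ = D/Vd = 1500/223 ≈ 6.726 mg/L.
Cmax,ss = C₀/(1 − f) ≈ 6.726/0.8379 ≈ 8.027 mg/L.
Peak 8.0 mg/L vs MTC 4 mg/L: exceeds toxic threshold.

8.0 mg/L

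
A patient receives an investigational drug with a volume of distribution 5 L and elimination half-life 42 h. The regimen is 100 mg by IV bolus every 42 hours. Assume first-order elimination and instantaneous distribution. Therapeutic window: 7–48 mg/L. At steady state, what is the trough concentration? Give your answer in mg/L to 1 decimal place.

20.0 mg/L

τ = 42 h = 1 half-life, so f = (1/2)^1 = 0.5.
Accumulation ratio R = 1/(1 − f) = 1/0.5 = 2/1.
Single-dose peak C₀ = D/Vd = 100/5 = 20 mg/L.
Steady-state peak Cmax,ss = C₀·R = 20 × 2/1 ≈ 40.000 mg/L.
Steady-state trough Cmin,ss = Cmax,ss·f ≈ 40.000 × 0.5 ≈ 20.000 mg/L.
Trough 20.0 mg/L vs MEC 7 mg/L: adequate.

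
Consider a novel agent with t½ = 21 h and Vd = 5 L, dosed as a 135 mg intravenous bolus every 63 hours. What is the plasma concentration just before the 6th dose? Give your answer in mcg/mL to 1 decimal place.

f = (1/2)^(τ/t½) = (1/2)^(63/21) ≈ 0.1250.
C₀ = D/Vd = 135/5 ≈ 27.000 mcg/mL.
Before the 6th dose, 5 doses have been given. Superposition: Cmin = C₀·(f + f² + … + f^5).
≈ 27.000 × (0.1250 + 0.0156 + 0.0020 + 0.0002 + 0.0000) ≈ 27.000 × 0.1428 ≈ 3.856 mcg/mL.

3.9 mcg/mL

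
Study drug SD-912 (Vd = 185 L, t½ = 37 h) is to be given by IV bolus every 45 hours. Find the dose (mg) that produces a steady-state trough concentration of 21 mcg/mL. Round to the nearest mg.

τ/t½ = 45/37 ≈ 1.2162, so f = (1/2)^(45/37) ≈ 0.430410.
Cmin,ss = (D/Vd)·f/(1−f), so D = Cmin,ss·Vd·(1−f)/f.
D = 21 × 185 × (1−f)/f ≈ 21 × 185 × 1.32337 ≈ 5141.29 mg.

5141 mg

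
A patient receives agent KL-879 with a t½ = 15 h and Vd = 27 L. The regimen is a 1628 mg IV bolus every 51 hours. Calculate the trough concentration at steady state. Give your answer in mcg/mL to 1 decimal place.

6.3 mcg/mL

Over one 51-h interval, 51/15 ≈ 3.4 half-lives elapse, leaving f ≈ 0.0947 of each dose.
Single-dose peak C₀ = D/Vd = 1628/27 ≈ 60.296 mcg/mL.
Steady-state trough Cmin,ss = C₀·f/(1−f) ≈ 60.296 × 0.0947/0.9053 ≈ 6.307 mcg/mL.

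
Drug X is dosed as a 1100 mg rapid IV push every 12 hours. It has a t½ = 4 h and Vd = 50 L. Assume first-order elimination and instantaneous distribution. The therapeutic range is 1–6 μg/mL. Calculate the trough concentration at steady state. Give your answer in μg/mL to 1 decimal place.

The dosing interval is 3 half-lives, so f = 2^(−3) = 0.125.
Accumulation ratio R = 1/(1 − f) = 1/0.875 = 8/7.
Single-dose peak C₀ = D/Vd = 1100/50 = 22 μg/mL.
Steady-state peak Cmax,ss = C₀·R = 22 × 8/7 ≈ 25.143 μg/mL.
Steady-state trough Cmin,ss = Cmax,ss·f ≈ 25.143 × 0.125 ≈ 3.143 μg/mL.
Trough 3.1 μg/mL vs MEC 1 μg/mL: adequate.

3.1 μg/mL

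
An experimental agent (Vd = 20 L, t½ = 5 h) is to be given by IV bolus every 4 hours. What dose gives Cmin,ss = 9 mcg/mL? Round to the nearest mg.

133 mg

τ/t½ = 4/5 ≈ 0.8, so f = (1/2)^(4/5) ≈ 0.574349.
Cmin,ss = (D/Vd)·f/(1−f), so D = Cmin,ss·Vd·(1−f)/f.
D = 9 × 20 × (1−f)/f ≈ 9 × 20 × 0.74110 ≈ 133.40 mg.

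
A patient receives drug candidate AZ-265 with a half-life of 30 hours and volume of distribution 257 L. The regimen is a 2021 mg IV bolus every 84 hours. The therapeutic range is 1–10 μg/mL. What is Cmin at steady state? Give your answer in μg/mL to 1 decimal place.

k = ln2/t½ = ln2/30 ≈ 0.023105 h⁻¹; fraction remaining f = e^(−kτ) = e^(−0.023105×84) ≈ 0.1436.
Accumulation ratio R = 1/(1 − f) ≈ 1/0.8564 ≈ 1.1677.
Each bolus raises the concentration by D/Vd = 2021/257 ≈ 7.864 μg/mL.
Cmax,ss = C₀/(1 − f) ≈ 7.864/0.8564 ≈ 9.183 μg/mL.
One interval later, Cmin,ss = Cmax,ss·e^(−kτ) ≈ 9.183 × 0.1436 ≈ 1.319 μg/mL.
Trough 1.3 μg/mL vs MEC 1 μg/mL: adequate.

1.3 μg/mL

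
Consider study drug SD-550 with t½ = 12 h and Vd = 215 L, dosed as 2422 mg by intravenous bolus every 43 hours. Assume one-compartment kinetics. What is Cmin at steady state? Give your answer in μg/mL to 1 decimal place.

1.0 μg/mL

τ/t½ = 43/12 ≈ 3.5833, so fraction remaining f = (1/2)^(43/12) ≈ 0.0834.
Each bolus raises the concentration by D/Vd = 2422/215 ≈ 11.265 μg/mL.
Steady-state trough Cmin,ss = C₀·f/(1−f) ≈ 11.265 × 0.0834/0.9166 ≈ 1.025 μg/mL.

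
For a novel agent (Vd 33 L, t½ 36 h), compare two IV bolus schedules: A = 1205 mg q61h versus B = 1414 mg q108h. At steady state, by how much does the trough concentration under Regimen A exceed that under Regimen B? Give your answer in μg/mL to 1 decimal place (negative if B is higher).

Regimen A: f = (1/2)^(61/36) ≈ 0.3090; Cmin,ss = (1205/33)·f/(1−f) ≈ 16.329 μg/mL.
Regimen B: f = (1/2)^(108/36) ≈ 0.1250; Cmin,ss = (1414/33)·f/(1−f) ≈ 6.121 μg/mL.
Difference ≈ 16.329 − 6.121 ≈ 10.208 μg/mL.

10.2 μg/mL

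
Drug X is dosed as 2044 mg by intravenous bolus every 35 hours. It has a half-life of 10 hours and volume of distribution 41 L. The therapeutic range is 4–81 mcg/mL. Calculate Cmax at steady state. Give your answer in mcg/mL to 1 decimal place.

54.7 mcg/mL

Over one 35-h interval, 35/10 ≈ 3.5 half-lives elapse, leaving f ≈ 0.0884 of each dose.
At steady state, accumulation factor R = 1/(1 − e^(−kτ)) ≈ 1.0970.
Single-dose peak C₀ = D/Vd = 2044/41 ≈ 49.854 mcg/mL.
Cmax,ss = C₀/(1 − f) ≈ 49.854/0.9116 ≈ 54.688 mcg/mL.
Peak 54.7 mcg/mL vs MTC 81 mcg/mL: below toxic threshold.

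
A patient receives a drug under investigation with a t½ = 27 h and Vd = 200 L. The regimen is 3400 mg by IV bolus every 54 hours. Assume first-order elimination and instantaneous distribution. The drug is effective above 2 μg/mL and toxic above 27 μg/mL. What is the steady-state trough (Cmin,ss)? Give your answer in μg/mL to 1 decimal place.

5.7 μg/mL

The dosing interval is 2 half-lives, so f = 2^(−2) = 0.25.
Accumulation ratio R = 1/(1 − f) = 1/0.75 = 4/3.
Single-dose peak C₀ = D/Vd = 3400/200 = 17 μg/mL.
Steady-state peak Cmax,ss = C₀·R = 17 × 4/3 ≈ 22.667 μg/mL.
Steady-state trough Cmin,ss = Cmax,ss·f ≈ 22.667 × 0.25 ≈ 5.667 μg/mL.
Trough 5.7 μg/mL vs MEC 2 μg/mL: adequate.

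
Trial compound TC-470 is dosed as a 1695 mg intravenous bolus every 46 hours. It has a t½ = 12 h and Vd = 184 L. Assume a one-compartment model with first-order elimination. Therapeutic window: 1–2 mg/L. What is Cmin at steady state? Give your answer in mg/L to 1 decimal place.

0.7 mg/L

k = ln2/t½ = ln2/12 ≈ 0.057762 h⁻¹; fraction remaining f = e^(−kτ) = e^(−0.057762×46) ≈ 0.0702.
Each bolus raises the concentration by D/Vd = 1695/184 ≈ 9.212 mg/L.
Steady-state trough Cmin,ss = C₀·f/(1−f) ≈ 9.212 × 0.0702/0.9298 ≈ 0.696 mg/L.
Trough 0.7 mg/L vs MEC 1 mg/L: subtherapeutic.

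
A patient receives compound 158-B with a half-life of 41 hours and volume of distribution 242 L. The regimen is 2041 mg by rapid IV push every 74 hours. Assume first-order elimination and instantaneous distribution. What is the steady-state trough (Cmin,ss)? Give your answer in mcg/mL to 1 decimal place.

Over one 74-h interval, 74/41 ≈ 1.8049 half-lives elapse, leaving f ≈ 0.2862 of each dose.
Each bolus raises the concentration by D/Vd = 2041/242 ≈ 8.434 mcg/mL.
Steady-state trough Cmin,ss = C₀·f/(1−f) ≈ 8.434 × 0.2862/0.7138 ≈ 3.382 mcg/mL.

3.4 mcg/mL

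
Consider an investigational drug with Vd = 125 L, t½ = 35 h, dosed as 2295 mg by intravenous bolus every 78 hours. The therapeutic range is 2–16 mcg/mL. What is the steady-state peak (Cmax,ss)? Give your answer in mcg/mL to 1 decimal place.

23.3 mcg/mL

Over one 78-h interval, 78/35 ≈ 2.2286 half-lives elapse, leaving f ≈ 0.2134 of each dose.
Accumulation ratio R = 1/(1 − f) ≈ 1/0.7866 ≈ 1.2713.
Single-dose peak C₀ = D/Vd = 2295/125 ≈ 18.360 mcg/mL.
Steady-state peak Cmax,ss = C₀·R ≈ 18.360 × 1.2713 ≈ 23.341 mcg/mL.
Peak 23.3 mcg/mL vs MTC 16 mcg/mL: exceeds toxic threshold.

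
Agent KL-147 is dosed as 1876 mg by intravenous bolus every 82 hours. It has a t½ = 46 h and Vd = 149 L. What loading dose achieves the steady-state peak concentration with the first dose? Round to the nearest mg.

f = (1/2)^(82/46) ≈ 0.290657; accumulation ratio R = 1/(1−f) ≈ 1.40976.
Loading dose to hit Cmax,ss on first dose: D_load = D_maint·R ≈ 1876 × 1.40976 ≈ 2644.71 mg.

2645 mg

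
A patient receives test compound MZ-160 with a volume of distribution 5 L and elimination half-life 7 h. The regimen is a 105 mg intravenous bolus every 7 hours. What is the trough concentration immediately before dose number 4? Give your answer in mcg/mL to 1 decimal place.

f = (1/2)^(τ/t½) = (1/2)^(7/7) ≈ 0.5000.
C₀ = D/Vd = 105/5 ≈ 21.000 mcg/mL.
Before the 4th dose, 3 doses have been given. Superposition: Cmin = C₀·(f + f² + … + f^3).
≈ 21.000 × (0.5000 + 0.2500 + 0.1250) ≈ 21.000 × 0.8750 ≈ 18.375 mcg/mL.

18.4 mcg/mL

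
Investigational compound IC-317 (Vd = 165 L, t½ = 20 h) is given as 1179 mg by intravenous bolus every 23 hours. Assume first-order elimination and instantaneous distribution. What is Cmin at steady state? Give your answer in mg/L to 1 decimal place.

5.9 mg/L

τ/t½ = 23/20 ≈ 1.15, so fraction remaining f = (1/2)^(23/20) ≈ 0.4506.
At steady state, accumulation factor R = 1/(1 − e^(−kτ)) ≈ 1.8202.
Each bolus raises the concentration by D/Vd = 1179/165 ≈ 7.145 mg/L.
Cmax,ss = C₀/(1 − f) ≈ 7.145/0.5494 ≈ 13.005 mg/L.
Steady-state trough Cmin,ss = Cmax,ss·f ≈ 13.005 × 0.4506 ≈ 5.860 mg/L.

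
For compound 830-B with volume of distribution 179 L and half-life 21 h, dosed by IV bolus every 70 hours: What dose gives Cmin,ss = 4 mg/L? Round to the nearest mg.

6501 mg

τ/t½ = 70/21 ≈ 3.3333, so f = (1/2)^(70/21) ≈ 0.099213.
Cmin,ss = (D/Vd)·f/(1−f), so D = Cmin,ss·Vd·(1−f)/f.
D = 4 × 179 × (1−f)/f ≈ 4 × 179 × 9.07932 ≈ 6500.79 mg.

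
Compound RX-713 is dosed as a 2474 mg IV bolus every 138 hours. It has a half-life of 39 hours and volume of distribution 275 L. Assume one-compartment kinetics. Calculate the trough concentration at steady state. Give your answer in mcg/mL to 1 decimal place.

0.8 mcg/mL

k = ln2/t½ = ln2/39 ≈ 0.017773 h⁻¹; fraction remaining f = e^(−kτ) = e^(−0.017773×138) ≈ 0.0861.
Accumulation ratio R = 1/(1 − f) ≈ 1/0.9139 ≈ 1.0942.
Each bolus raises the concentration by D/Vd = 2474/275 ≈ 8.996 mcg/mL.
Steady-state peak Cmax,ss = C₀·R ≈ 8.996 × 1.0942 ≈ 9.843 mcg/mL.
Steady-state trough Cmin,ss = Cmax,ss·f ≈ 9.843 × 0.0861 ≈ 0.847 mcg/mL.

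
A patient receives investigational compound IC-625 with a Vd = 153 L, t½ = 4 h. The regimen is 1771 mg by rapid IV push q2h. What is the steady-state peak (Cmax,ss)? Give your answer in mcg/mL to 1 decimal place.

39.5 mcg/mL

τ/t½ = 2/4 ≈ 0.5, so fraction remaining f = (1/2)^(2/4) ≈ 0.7071.
Accumulation ratio R = 1/(1 − f) ≈ 1/0.2929 ≈ 3.4141.
Single-dose peak C₀ = D/Vd = 1771/153 ≈ 11.575 mcg/mL.
Cmax,ss = C₀/(1 − f) ≈ 11.575/0.2929 ≈ 39.519 mcg/mL.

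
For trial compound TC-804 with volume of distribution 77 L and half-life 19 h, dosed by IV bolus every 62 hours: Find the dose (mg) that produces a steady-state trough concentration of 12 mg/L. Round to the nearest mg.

7947 mg

τ/t½ = 62/19 ≈ 3.2632, so f = (1/2)^(62/19) ≈ 0.104158.
Cmin,ss = (D/Vd)·f/(1−f), so D = Cmin,ss·Vd·(1−f)/f.
D = 12 × 77 × (1−f)/f ≈ 12 × 77 × 8.60080 ≈ 7947.14 mg.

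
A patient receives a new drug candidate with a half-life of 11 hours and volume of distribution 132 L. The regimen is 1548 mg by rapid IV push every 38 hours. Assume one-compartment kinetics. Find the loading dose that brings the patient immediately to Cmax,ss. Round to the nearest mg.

1703 mg

f = (1/2)^(38/11) ≈ 0.091218; accumulation ratio R = 1/(1−f) ≈ 1.10037.
Loading dose to hit Cmax,ss on first dose: D_load = D_maint·R ≈ 1548 × 1.10037 ≈ 1703.37 mg.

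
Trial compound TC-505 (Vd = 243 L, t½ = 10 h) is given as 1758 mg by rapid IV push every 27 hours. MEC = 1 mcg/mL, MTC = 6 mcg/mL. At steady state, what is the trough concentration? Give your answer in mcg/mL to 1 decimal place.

τ/t½ = 27/10 ≈ 2.7, so fraction remaining f = (1/2)^(27/10) ≈ 0.1539.
Each bolus raises the concentration by D/Vd = 1758/243 ≈ 7.235 mcg/mL.
Steady-state trough Cmin,ss = C₀·f/(1−f) ≈ 7.235 × 0.1539/0.8461 ≈ 1.316 mcg/mL.
Trough 1.3 mcg/mL vs MEC 1 mcg/mL: adequate.

1.3 mcg/mL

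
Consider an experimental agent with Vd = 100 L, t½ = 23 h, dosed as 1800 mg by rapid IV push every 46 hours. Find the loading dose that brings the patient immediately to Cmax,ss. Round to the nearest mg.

f = (1/2)^(46/23) ≈ 0.250000; accumulation ratio R = 1/(1−f) ≈ 1.33333.
Loading dose to hit Cmax,ss on first dose: D_load = D_maint·R ≈ 1800 × 1.33333 ≈ 2399.99 mg.

2400 mg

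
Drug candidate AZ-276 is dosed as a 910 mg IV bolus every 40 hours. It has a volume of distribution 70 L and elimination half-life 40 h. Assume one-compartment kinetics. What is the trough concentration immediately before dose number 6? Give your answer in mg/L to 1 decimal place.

f = (1/2)^(τ/t½) = (1/2)^(40/40) ≈ 0.5000.
C₀ = D/Vd = 910/70 ≈ 13.000 mg/L.
Before the 6th dose, 5 doses have been given. Superposition: Cmin = C₀·(f + f² + … + f^5).
≈ 13.000 × (0.5000 + 0.2500 + 0.1250 + 0.0625 + 0.0313) ≈ 13.000 × 0.9688 ≈ 12.594 mg/L.

12.6 mg/L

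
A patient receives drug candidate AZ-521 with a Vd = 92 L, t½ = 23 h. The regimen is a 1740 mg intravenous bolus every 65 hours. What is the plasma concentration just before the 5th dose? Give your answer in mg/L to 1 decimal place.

f = (1/2)^(τ/t½) = (1/2)^(65/23) ≈ 0.1410.
C₀ = D/Vd = 1740/92 ≈ 18.913 mg/L.
Before the 5th dose, 4 doses have been given. Superposition: Cmin = C₀·(f + f² + … + f^4).
≈ 18.913 × (0.1410 + 0.0199 + 0.0028 + 0.0004) ≈ 18.913 × 0.1641 ≈ 3.104 mg/L.

3.1 mg/L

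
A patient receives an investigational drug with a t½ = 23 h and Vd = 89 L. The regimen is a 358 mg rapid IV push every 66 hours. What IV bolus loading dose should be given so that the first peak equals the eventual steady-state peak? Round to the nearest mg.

415 mg

f = (1/2)^(66/23) ≈ 0.136828; accumulation ratio R = 1/(1−f) ≈ 1.15852.
Loading dose to hit Cmax,ss on first dose: D_load = D_maint·R ≈ 358 × 1.15852 ≈ 414.75 mg.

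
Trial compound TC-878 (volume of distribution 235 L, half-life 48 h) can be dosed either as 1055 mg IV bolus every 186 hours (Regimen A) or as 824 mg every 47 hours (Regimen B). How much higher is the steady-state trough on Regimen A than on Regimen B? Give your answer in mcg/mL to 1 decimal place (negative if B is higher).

Regimen A: f = (1/2)^(186/48) ≈ 0.0682; Cmin,ss = (1055/235)·f/(1−f) ≈ 0.329 mcg/mL.
Regimen B: f = (1/2)^(47/48) ≈ 0.5073; Cmin,ss = (824/235)·f/(1−f) ≈ 3.610 mcg/mL.
Difference ≈ 0.329 − 3.610 ≈ -3.281 mcg/mL.

-3.3 mcg/mL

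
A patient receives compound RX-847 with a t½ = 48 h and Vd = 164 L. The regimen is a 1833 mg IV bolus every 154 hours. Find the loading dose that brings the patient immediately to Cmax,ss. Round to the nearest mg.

2055 mg

f = (1/2)^(154/48) ≈ 0.108192; accumulation ratio R = 1/(1−f) ≈ 1.12132.
Loading dose to hit Cmax,ss on first dose: D_load = D_maint·R ≈ 1833 × 1.12132 ≈ 2055.38 mg.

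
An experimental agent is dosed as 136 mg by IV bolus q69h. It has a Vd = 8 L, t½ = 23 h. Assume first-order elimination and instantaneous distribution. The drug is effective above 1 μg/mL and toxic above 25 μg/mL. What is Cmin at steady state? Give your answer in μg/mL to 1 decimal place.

2.4 μg/mL

The dosing interval is 3 half-lives, so f = 2^(−3) = 0.125.
At steady state, R = 1/(1 − 0.125) = 8/7.
Single-dose peak C₀ = D/Vd = 136/8 = 17 μg/mL.
Steady-state peak Cmax,ss = C₀·R = 17 × 8/7 ≈ 19.429 μg/mL.
Steady-state trough Cmin,ss = Cmax,ss·f ≈ 19.429 × 0.125 ≈ 2.429 μg/mL.
Trough 2.4 μg/mL vs MEC 1 μg/mL: adequate.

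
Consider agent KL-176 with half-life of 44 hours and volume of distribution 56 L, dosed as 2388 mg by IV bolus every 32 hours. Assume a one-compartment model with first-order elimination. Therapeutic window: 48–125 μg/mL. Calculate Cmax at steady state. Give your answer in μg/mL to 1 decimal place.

τ/t½ = 32/44 ≈ 0.72727, so fraction remaining f = (1/2)^(32/44) ≈ 0.6040.
Accumulation ratio R = 1/(1 − f) ≈ 1/0.3960 ≈ 2.5253.
Single-dose peak C₀ = D/Vd = 2388/56 ≈ 42.643 μg/mL.
Steady-state peak Cmax,ss = C₀·R ≈ 42.643 × 2.5253 ≈ 107.686 μg/mL.
Peak 107.7 μg/mL vs MTC 125 μg/mL: below toxic threshold.

107.7 μg/mL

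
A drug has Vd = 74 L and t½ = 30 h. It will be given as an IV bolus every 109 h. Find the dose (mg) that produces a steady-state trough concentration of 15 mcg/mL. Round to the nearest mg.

τ/t½ = 109/30 ≈ 3.6333, so f = (1/2)^(109/30) ≈ 0.080586.
Cmin,ss = (D/Vd)·f/(1−f), so D = Cmin,ss·Vd·(1−f)/f.
D = 15 × 74 × (1−f)/f ≈ 15 × 74 × 11.40910 ≈ 12664.10 mg.

12664 mg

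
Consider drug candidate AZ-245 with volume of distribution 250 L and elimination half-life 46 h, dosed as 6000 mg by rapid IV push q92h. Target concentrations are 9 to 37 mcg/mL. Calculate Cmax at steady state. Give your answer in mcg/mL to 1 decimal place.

32.0 mcg/mL

The dosing interval is 2 half-lives, so f = 2^(−2) = 0.25.
At steady state, R = 1/(1 − 0.25) = 4/3.
Single-dose peak C₀ = D/Vd = 6000/250 = 24 mcg/mL.
Steady-state peak Cmax,ss = C₀·R = 24 × 4/3 ≈ 32.000 mcg/mL.
Peak 32.0 mcg/mL vs MTC 37 mcg/mL: below toxic threshold.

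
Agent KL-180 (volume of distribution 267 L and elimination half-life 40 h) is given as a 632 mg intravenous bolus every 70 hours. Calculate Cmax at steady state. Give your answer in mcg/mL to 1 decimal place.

3.4 mcg/mL

Over one 70-h interval, 70/40 ≈ 1.75 half-lives elapse, leaving f ≈ 0.2973 of each dose.
At steady state, accumulation factor R = 1/(1 − e^(−kτ)) ≈ 1.4231.
Single-dose peak C₀ = D/Vd = 632/267 ≈ 2.367 mcg/mL.
Steady-state peak Cmax,ss = C₀·R ≈ 2.367 × 1.4231 ≈ 3.368 mcg/mL.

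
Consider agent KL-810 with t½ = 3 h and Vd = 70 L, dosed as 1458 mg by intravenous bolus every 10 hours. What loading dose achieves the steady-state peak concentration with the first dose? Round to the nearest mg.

1619 mg

f = (1/2)^(10/3) ≈ 0.099213; accumulation ratio R = 1/(1−f) ≈ 1.11014.
Loading dose to hit Cmax,ss on first dose: D_load = D_maint·R ≈ 1458 × 1.11014 ≈ 1618.58 mg.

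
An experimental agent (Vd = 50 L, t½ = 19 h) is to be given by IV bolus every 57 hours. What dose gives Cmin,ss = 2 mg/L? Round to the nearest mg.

700 mg

τ/t½ = 57/19 ≈ 3, so f = (1/2)^(57/19) ≈ 0.125000.
Cmin,ss = (D/Vd)·f/(1−f), so D = Cmin,ss·Vd·(1−f)/f.
D = 2 × 50 × (1−f)/f ≈ 2 × 50 × 7.00000 ≈ 700.00 mg.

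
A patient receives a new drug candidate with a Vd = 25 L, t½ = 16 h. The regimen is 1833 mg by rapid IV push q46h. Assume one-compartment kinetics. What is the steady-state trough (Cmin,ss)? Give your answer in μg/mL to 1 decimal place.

11.6 μg/mL

k = ln2/t½ = ln2/16 ≈ 0.043322 h⁻¹; fraction remaining f = e^(−kτ) = e^(−0.043322×46) ≈ 0.1363.
Accumulation ratio R = 1/(1 − f) ≈ 1/0.8637 ≈ 1.1578.
Each bolus raises the concentration by D/Vd = 1833/25 ≈ 73.320 μg/mL.
Steady-state peak Cmax,ss = C₀·R ≈ 73.320 × 1.1578 ≈ 84.890 μg/mL.
One interval later, Cmin,ss = Cmax,ss·e^(−kτ) ≈ 84.890 × 0.1363 ≈ 11.571 μg/mL.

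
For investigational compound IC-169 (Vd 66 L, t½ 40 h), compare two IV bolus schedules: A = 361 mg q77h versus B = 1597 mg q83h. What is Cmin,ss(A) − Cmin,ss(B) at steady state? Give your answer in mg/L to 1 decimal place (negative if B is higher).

Regimen A: f = (1/2)^(77/40) ≈ 0.2633; Cmin,ss = (361/66)·f/(1−f) ≈ 1.955 mg/L.
Regimen B: f = (1/2)^(83/40) ≈ 0.2373; Cmin,ss = (1597/66)·f/(1−f) ≈ 7.528 mg/L.
Difference ≈ 1.955 − 7.528 ≈ -5.573 mg/L.

-5.6 mg/L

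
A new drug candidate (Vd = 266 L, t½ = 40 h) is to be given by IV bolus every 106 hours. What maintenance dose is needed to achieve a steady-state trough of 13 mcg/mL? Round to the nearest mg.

18247 mg

τ/t½ = 106/40 ≈ 2.65, so f = (1/2)^(106/40) ≈ 0.159320.
Cmin,ss = (D/Vd)·f/(1−f), so D = Cmin,ss·Vd·(1−f)/f.
D = 13 × 266 × (1−f)/f ≈ 13 × 266 × 5.27668 ≈ 18246.76 mg.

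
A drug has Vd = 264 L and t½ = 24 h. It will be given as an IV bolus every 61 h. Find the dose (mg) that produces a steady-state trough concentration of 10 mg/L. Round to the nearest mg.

τ/t½ = 61/24 ≈ 2.5417, so f = (1/2)^(61/24) ≈ 0.171744.
Cmin,ss = (D/Vd)·f/(1−f), so D = Cmin,ss·Vd·(1−f)/f.
D = 10 × 264 × (1−f)/f ≈ 10 × 264 × 4.82262 ≈ 12731.72 mg.

12732 mg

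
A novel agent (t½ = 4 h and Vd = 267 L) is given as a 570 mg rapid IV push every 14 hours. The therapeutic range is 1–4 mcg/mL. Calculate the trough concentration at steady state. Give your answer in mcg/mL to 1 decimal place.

Over one 14-h interval, 14/4 ≈ 3.5 half-lives elapse, leaving f ≈ 0.0884 of each dose.
Each bolus raises the concentration by D/Vd = 570/267 ≈ 2.135 mcg/mL.
Steady-state trough Cmin,ss = C₀·f/(1−f) ≈ 2.135 × 0.0884/0.9116 ≈ 0.207 mcg/mL.
Trough 0.2 mcg/mL vs MEC 1 mcg/mL: subtherapeutic.

0.2 mcg/mL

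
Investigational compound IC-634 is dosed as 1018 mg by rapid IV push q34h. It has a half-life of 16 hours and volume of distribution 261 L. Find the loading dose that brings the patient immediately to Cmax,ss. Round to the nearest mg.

1321 mg

f = (1/2)^(34/16) ≈ 0.229251; accumulation ratio R = 1/(1−f) ≈ 1.29744.
Loading dose to hit Cmax,ss on first dose: D_load = D_maint·R ≈ 1018 × 1.29744 ≈ 1320.79 mg.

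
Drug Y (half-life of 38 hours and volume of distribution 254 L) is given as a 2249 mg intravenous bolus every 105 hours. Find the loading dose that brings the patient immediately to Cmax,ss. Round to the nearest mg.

2638 mg

f = (1/2)^(105/38) ≈ 0.147301; accumulation ratio R = 1/(1−f) ≈ 1.17275.
Loading dose to hit Cmax,ss on first dose: D_load = D_maint·R ≈ 2249 × 1.17275 ≈ 2637.51 mg.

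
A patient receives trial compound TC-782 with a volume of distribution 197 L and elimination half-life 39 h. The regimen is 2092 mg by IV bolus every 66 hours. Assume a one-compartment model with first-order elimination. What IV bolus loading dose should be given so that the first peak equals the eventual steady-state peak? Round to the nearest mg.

3029 mg

f = (1/2)^(66/39) ≈ 0.309432; accumulation ratio R = 1/(1−f) ≈ 1.44808.
Loading dose to hit Cmax,ss on first dose: D_load = D_maint·R ≈ 2092 × 1.44808 ≈ 3029.38 mg.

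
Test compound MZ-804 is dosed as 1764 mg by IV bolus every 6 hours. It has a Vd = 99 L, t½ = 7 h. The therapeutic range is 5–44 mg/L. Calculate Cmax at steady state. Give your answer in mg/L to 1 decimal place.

Over one 6-h interval, 6/7 ≈ 0.85714 half-lives elapse, leaving f ≈ 0.5520 of each dose.
At steady state, accumulation factor R = 1/(1 − e^(−kτ)) ≈ 2.2321.
Each bolus raises the concentration by D/Vd = 1764/99 ≈ 17.818 mg/L.
Cmax,ss = C₀/(1 − f) ≈ 17.818/0.4480 ≈ 39.772 mg/L.
Peak 39.8 mg/L vs MTC 44 mg/L: below toxic threshold.

39.8 mg/L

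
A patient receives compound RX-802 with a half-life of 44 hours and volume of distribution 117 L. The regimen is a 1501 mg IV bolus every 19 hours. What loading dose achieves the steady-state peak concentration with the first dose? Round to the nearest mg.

f = (1/2)^(19/44) ≈ 0.741327; accumulation ratio R = 1/(1−f) ≈ 3.86588.
Loading dose to hit Cmax,ss on first dose: D_load = D_maint·R ≈ 1501 × 3.86588 ≈ 5802.69 mg.

5803 mg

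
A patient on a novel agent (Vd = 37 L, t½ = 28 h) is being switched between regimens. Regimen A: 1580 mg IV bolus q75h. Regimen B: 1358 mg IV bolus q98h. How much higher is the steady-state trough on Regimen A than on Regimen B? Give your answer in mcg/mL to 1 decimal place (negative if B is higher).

Regimen A: f = (1/2)^(75/28) ≈ 0.1562; Cmin,ss = (1580/37)·f/(1−f) ≈ 7.905 mcg/mL.
Regimen B: f = (1/2)^(98/28) ≈ 0.0884; Cmin,ss = (1358/37)·f/(1−f) ≈ 3.559 mcg/mL.
Difference ≈ 7.905 − 3.559 ≈ 4.346 mcg/mL.

4.3 mcg/mL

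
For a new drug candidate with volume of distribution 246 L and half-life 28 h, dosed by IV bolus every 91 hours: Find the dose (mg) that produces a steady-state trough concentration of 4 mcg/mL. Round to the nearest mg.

τ/t½ = 91/28 ≈ 3.25, so f = (1/2)^(91/28) ≈ 0.105112.
Cmin,ss = (D/Vd)·f/(1−f), so D = Cmin,ss·Vd·(1−f)/f.
D = 4 × 246 × (1−f)/f ≈ 4 × 246 × 8.51366 ≈ 8377.44 mg.

8377 mg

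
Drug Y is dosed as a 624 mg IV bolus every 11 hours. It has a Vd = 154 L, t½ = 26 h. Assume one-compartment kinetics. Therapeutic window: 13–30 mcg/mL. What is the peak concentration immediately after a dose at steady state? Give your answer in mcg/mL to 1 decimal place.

τ/t½ = 11/26 ≈ 0.42308, so fraction remaining f = (1/2)^(11/26) ≈ 0.7458.
At steady state, accumulation factor R = 1/(1 − e^(−kτ)) ≈ 3.9339.
Each bolus raises the concentration by D/Vd = 624/154 ≈ 4.052 mcg/mL.
Steady-state peak Cmax,ss = C₀·R ≈ 4.052 × 3.9339 ≈ 15.940 mcg/mL.
Peak 15.9 mcg/mL vs MTC 30 mcg/mL: below toxic threshold.

15.9 mcg/mL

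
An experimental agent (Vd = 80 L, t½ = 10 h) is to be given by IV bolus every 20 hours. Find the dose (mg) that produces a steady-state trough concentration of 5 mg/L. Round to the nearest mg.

τ/t½ = 20/10 ≈ 2, so f = (1/2)^(20/10) ≈ 0.250000.
Cmin,ss = (D/Vd)·f/(1−f), so D = Cmin,ss·Vd·(1−f)/f.
D = 5 × 80 × (1−f)/f ≈ 5 × 80 × 3.00000 ≈ 1200.00 mg.

1200 mg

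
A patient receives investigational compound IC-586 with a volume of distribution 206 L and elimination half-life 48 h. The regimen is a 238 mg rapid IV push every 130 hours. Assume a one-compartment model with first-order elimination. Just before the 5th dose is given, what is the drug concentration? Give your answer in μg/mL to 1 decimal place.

0.2 μg/mL

f = (1/2)^(τ/t½) = (1/2)^(130/48) ≈ 0.1530.
C₀ = D/Vd = 238/206 ≈ 1.155 μg/mL.
Before the 5th dose, 4 doses have been given. Superposition: Cmin = C₀·(f + f² + … + f^4).
≈ 1.155 × (0.1530 + 0.0234 + 0.0036 + 0.0005) ≈ 1.155 × 0.1805 ≈ 0.208 μg/mL.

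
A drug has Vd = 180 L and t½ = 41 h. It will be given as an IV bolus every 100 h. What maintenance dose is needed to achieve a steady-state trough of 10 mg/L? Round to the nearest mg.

7961 mg

τ/t½ = 100/41 ≈ 2.439, so f = (1/2)^(100/41) ≈ 0.184408.
Cmin,ss = (D/Vd)·f/(1−f), so D = Cmin,ss·Vd·(1−f)/f.
D = 10 × 180 × (1−f)/f ≈ 10 × 180 × 4.42276 ≈ 7960.97 mg.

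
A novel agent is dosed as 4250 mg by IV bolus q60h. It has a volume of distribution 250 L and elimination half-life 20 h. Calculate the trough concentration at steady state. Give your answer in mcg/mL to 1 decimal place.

2.4 mcg/mL

τ = 60 h = 3 half-lives, so f = (1/2)^3 = 0.125.
Accumulation ratio R = 1/(1 − f) = 1/0.875 = 8/7.
Single-dose peak C₀ = D/Vd = 4250/250 = 17 mcg/mL.
Steady-state peak Cmax,ss = C₀·R = 17 × 8/7 ≈ 19.429 mcg/mL.
Steady-state trough Cmin,ss = Cmax,ss·f ≈ 19.429 × 0.125 ≈ 2.429 mcg/mL.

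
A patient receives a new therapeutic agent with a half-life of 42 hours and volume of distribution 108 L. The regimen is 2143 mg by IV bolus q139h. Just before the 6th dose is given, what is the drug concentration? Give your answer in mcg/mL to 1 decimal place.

f = (1/2)^(τ/t½) = (1/2)^(139/42) ≈ 0.1009.
C₀ = D/Vd = 2143/108 ≈ 19.843 mcg/mL.
Before the 6th dose, 5 doses have been given. Superposition: Cmin = C₀·(f + f² + … + f^5).
≈ 19.843 × (0.1009 + 0.0102 + 0.0010 + 0.0001 + 0.0000) ≈ 19.843 × 0.1122 ≈ 2.226 mcg/mL.

2.2 mcg/mL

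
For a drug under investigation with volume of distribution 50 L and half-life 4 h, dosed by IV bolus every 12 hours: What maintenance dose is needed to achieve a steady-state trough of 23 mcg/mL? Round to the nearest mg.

8050 mg

τ/t½ = 12/4 ≈ 3, so f = (1/2)^(12/4) ≈ 0.125000.
Cmin,ss = (D/Vd)·f/(1−f), so D = Cmin,ss·Vd·(1−f)/f.
D = 23 × 50 × (1−f)/f ≈ 23 × 50 × 7.00000 ≈ 8050.00 mg.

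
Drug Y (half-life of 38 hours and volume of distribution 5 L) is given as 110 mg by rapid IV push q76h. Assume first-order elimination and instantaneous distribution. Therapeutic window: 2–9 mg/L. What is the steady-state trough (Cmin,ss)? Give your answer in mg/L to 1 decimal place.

The dosing interval is 2 half-lives, so f = 2^(−2) = 0.25.
At steady state, R = 1/(1 − 0.25) = 4/3.
Single-dose peak C₀ = D/Vd = 110/5 = 22 mg/L.
Steady-state peak Cmax,ss = C₀·R = 22 × 4/3 ≈ 29.333 mg/L.
Steady-state trough Cmin,ss = Cmax,ss·f ≈ 29.333 × 0.25 ≈ 7.333 mg/L.
Trough 7.3 mg/L vs MEC 2 mg/L: adequate.

7.3 mg/L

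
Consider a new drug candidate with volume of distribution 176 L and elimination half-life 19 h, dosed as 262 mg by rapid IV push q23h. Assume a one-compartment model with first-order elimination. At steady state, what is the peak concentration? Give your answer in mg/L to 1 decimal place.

2.6 mg/L

k = ln2/t½ = ln2/19 ≈ 0.036481 h⁻¹; fraction remaining f = e^(−kτ) = e^(−0.036481×23) ≈ 0.4321.
At steady state, accumulation factor R = 1/(1 − e^(−kτ)) ≈ 1.7609.
Each bolus raises the concentration by D/Vd = 262/176 ≈ 1.489 mg/L.
Steady-state peak Cmax,ss = C₀·R ≈ 1.489 × 1.7609 ≈ 2.622 mg/L.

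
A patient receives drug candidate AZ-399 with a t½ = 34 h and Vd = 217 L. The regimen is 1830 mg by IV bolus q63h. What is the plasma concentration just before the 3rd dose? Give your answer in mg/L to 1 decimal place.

3.0 mg/L

f = (1/2)^(τ/t½) = (1/2)^(63/34) ≈ 0.2768.
C₀ = D/Vd = 1830/217 ≈ 8.433 mg/L.
Before the 3rd dose, 2 doses have been given. Superposition: Cmin = C₀·(f + f²).
≈ 8.433 × (0.2768 + 0.0766) ≈ 8.433 × 0.3534 ≈ 2.980 mg/L.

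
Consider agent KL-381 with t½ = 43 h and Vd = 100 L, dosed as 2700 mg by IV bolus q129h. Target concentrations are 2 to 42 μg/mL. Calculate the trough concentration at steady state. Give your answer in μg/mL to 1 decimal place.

τ = 129 h = 3 half-lives, so f = (1/2)^3 = 0.125.
At steady state, R = 1/(1 − 0.125) = 8/7.
Single-dose peak C₀ = D/Vd = 2700/100 = 27 μg/mL.
Steady-state peak Cmax,ss = C₀·R = 27 × 8/7 ≈ 30.857 μg/mL.
Steady-state trough Cmin,ss = Cmax,ss·f ≈ 30.857 × 0.125 ≈ 3.857 μg/mL.
Trough 3.9 μg/mL vs MEC 2 μg/mL: adequate.

3.9 μg/mL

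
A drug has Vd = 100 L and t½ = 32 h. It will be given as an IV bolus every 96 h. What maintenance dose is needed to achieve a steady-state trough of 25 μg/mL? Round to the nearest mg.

17500 mg

τ/t½ = 96/32 ≈ 3, so f = (1/2)^(96/32) ≈ 0.125000.
Cmin,ss = (D/Vd)·f/(1−f), so D = Cmin,ss·Vd·(1−f)/f.
D = 25 × 100 × (1−f)/f ≈ 25 × 100 × 7.00000 ≈ 17500.00 mg.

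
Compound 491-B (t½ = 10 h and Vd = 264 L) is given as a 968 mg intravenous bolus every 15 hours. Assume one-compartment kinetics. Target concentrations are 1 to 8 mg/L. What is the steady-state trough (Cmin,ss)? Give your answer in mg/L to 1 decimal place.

2.0 mg/L

Over one 15-h interval, 15/10 ≈ 1.5 half-lives elapse, leaving f ≈ 0.3536 of each dose.
At steady state, accumulation factor R = 1/(1 − e^(−kτ)) ≈ 1.5470.
Single-dose peak C₀ = D/Vd = 968/264 ≈ 3.667 mg/L.
Cmax,ss = C₀/(1 − f) ≈ 3.667/0.6464 ≈ 5.673 mg/L.
Steady-state trough Cmin,ss = Cmax,ss·f ≈ 5.673 × 0.3536 ≈ 2.006 mg/L.
Trough 2.0 mg/L vs MEC 1 mg/L: adequate.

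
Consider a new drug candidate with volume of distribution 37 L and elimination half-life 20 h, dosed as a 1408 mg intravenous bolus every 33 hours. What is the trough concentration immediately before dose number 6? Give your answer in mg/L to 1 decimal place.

17.7 mg/L

f = (1/2)^(τ/t½) = (1/2)^(33/20) ≈ 0.3186.
C₀ = D/Vd = 1408/37 ≈ 38.054 mg/L.
Before the 6th dose, 5 doses have been given. Superposition: Cmin = C₀·(f + f² + … + f^5).
≈ 38.054 × (0.3186 + 0.1015 + 0.0323 + 0.0103 + 0.0033) ≈ 38.054 × 0.4660 ≈ 17.733 mg/L.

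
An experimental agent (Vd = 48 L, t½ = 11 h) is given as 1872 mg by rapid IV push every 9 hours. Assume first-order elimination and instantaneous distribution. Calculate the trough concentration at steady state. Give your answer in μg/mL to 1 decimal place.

51.1 μg/mL

k = ln2/t½ = ln2/11 ≈ 0.063013 h⁻¹; fraction remaining f = e^(−kτ) = e^(−0.063013×9) ≈ 0.5672.
Accumulation ratio R = 1/(1 − f) ≈ 1/0.4328 ≈ 2.3105.
Single-dose peak C₀ = D/Vd = 1872/48 ≈ 39.000 μg/mL.
Cmax,ss = C₀/(1 − f) ≈ 39.000/0.4328 ≈ 90.111 μg/mL.
One interval later, Cmin,ss = Cmax,ss·e^(−kτ) ≈ 90.111 × 0.5672 ≈ 51.111 μg/mL.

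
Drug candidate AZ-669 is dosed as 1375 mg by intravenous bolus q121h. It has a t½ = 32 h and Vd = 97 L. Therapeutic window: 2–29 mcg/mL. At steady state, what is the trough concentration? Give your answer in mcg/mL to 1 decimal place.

1.1 mcg/mL

k = ln2/t½ = ln2/32 ≈ 0.021661 h⁻¹; fraction remaining f = e^(−kτ) = e^(−0.021661×121) ≈ 0.0727.
Single-dose peak C₀ = D/Vd = 1375/97 ≈ 14.175 mcg/mL.
Steady-state trough Cmin,ss = C₀·f/(1−f) ≈ 14.175 × 0.0727/0.9273 ≈ 1.111 mcg/mL.
Trough 1.1 mcg/mL vs MEC 2 mcg/mL: subtherapeutic.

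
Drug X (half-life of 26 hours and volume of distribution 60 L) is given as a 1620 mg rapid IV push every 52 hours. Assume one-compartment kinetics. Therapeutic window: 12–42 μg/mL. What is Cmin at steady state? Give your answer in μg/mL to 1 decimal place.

9.0 μg/mL

τ = 52 h = 2 half-lives, so f = (1/2)^2 = 0.25.
Accumulation ratio R = 1/(1 − f) = 1/0.75 = 4/3.
Single-dose peak C₀ = D/Vd = 1620/60 = 27 μg/mL.
Steady-state peak Cmax,ss = C₀·R = 27 × 4/3 ≈ 36.000 μg/mL.
Steady-state trough Cmin,ss = Cmax,ss·f ≈ 36.000 × 0.25 ≈ 9.000 μg/mL.
Trough 9.0 μg/mL vs MEC 12 μg/mL: subtherapeutic.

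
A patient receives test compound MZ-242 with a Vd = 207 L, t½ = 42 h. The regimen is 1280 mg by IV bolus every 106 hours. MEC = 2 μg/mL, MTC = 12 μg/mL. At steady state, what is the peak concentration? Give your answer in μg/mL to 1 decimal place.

7.5 μg/mL

τ/t½ = 106/42 ≈ 2.5238, so fraction remaining f = (1/2)^(106/42) ≈ 0.1739.
At steady state, accumulation factor R = 1/(1 − e^(−kτ)) ≈ 1.2105.
Single-dose peak C₀ = D/Vd = 1280/207 ≈ 6.184 μg/mL.
Steady-state peak Cmax,ss = C₀·R ≈ 6.184 × 1.2105 ≈ 7.486 μg/mL.
Peak 7.5 μg/mL vs MTC 12 μg/mL: below toxic threshold.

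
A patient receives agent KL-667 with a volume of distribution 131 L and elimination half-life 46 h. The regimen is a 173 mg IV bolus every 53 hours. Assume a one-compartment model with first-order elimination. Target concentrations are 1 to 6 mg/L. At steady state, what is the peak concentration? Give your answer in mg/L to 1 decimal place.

Over one 53-h interval, 53/46 ≈ 1.1522 half-lives elapse, leaving f ≈ 0.4499 of each dose.
Accumulation ratio R = 1/(1 − f) ≈ 1/0.5501 ≈ 1.8179.
Each bolus raises the concentration by D/Vd = 173/131 ≈ 1.321 mg/L.
Steady-state peak Cmax,ss = C₀·R ≈ 1.321 × 1.8179 ≈ 2.401 mg/L.
Peak 2.4 mg/L vs MTC 6 mg/L: below toxic threshold.

2.4 mg/L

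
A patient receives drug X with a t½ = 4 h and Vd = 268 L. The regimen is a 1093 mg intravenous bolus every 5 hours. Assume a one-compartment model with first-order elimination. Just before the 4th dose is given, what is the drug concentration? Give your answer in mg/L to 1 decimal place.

f = (1/2)^(τ/t½) = (1/2)^(5/4) ≈ 0.4204.
C₀ = D/Vd = 1093/268 ≈ 4.078 mg/L.
Before the 4th dose, 3 doses have been given. Superposition: Cmin = C₀·(f + f² + … + f^3).
≈ 4.078 × (0.4204 + 0.1767 + 0.0743) ≈ 4.078 × 0.6714 ≈ 2.738 mg/L.

2.7 mg/L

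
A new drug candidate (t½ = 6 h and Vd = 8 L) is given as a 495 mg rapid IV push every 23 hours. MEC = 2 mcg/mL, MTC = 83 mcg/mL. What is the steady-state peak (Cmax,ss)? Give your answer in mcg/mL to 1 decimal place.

Over one 23-h interval, 23/6 ≈ 3.8333 half-lives elapse, leaving f ≈ 0.0702 of each dose.
At steady state, accumulation factor R = 1/(1 − e^(−kτ)) ≈ 1.0755.
Each bolus raises the concentration by D/Vd = 495/8 ≈ 61.875 mcg/mL.
Steady-state peak Cmax,ss = C₀·R ≈ 61.875 × 1.0755 ≈ 66.547 mcg/mL.
Peak 66.5 mcg/mL vs MTC 83 mcg/mL: below toxic threshold.

66.5 mcg/mL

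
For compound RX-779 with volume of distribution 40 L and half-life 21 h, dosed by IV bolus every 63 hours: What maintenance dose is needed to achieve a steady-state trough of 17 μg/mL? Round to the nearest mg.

τ/t½ = 63/21 ≈ 3, so f = (1/2)^(63/21) ≈ 0.125000.
Cmin,ss = (D/Vd)·f/(1−f), so D = Cmin,ss·Vd·(1−f)/f.
D = 17 × 40 × (1−f)/f ≈ 17 × 40 × 7.00000 ≈ 4760.00 mg.

4760 mg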